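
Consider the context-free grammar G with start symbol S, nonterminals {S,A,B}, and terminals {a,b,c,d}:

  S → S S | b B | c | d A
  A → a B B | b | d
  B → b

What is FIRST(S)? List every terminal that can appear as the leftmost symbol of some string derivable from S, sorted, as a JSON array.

FIRST iteration:
pass 1:
  A via A→a B B: +{a}
  A via A→b: +{b}
  A via A→d: +{d}
  B via B→b: +{b}
  S via S→b B: +{b}
  S via S→c: +{c}
  S via S→d A: +{d}
  S: {b,c,d}  A: {a,b,d}  B: {b}
pass 2: done
  S: {b,c,d}  A: {a,b,d}  B: {b}

FIRST(S) = ["b", "c", "d"]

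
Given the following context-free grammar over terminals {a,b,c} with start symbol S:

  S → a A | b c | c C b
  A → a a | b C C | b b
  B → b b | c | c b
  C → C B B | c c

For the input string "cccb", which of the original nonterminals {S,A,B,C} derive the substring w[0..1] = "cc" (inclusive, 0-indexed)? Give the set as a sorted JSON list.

Convert to CNF:
  S -> T0 A | T1 T2 | T2 X5
  A -> T0 T0 | T1 T1 | T1 X3
  B -> T1 T1 | T2 T1 | c
  C -> C X4 | T2 T2
  T0 -> a
  T1 -> b
  T2 -> c
  X3 -> C C
  X4 -> B B
  X5 -> C T1

CYK table (by increasing span) — only the sub-triangle for w[0..1]:
  T[0,0] 'c' = {B,T2}  orig:{B}
  T[1,1] 'c' = {B,T2}  orig:{B}
  T[0,1] 'cc' = {C,X4}  orig:{C}

Original NTs in T[0,1] deriving "cc": ["C"]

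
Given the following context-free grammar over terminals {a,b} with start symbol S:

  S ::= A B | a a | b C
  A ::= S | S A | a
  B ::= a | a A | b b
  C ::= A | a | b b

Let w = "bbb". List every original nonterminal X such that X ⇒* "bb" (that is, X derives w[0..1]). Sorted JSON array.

Convert to CNF:
  S -> A B | T0 T0 | T1 C
  A -> A B | S A | T0 T0 | T1 C | a
  B -> T0 A | T1 T1 | a
  C -> A B | S A | T0 T0 | T1 C | T1 T1 | a
  T0 -> a
  T1 -> b

Fill CYK table bottom-up (cells [i..j] with 0 ≤ i ≤ j ≤ 1 only):
  cell(0,0) b: {T1}  orig:{}
  cell(1,1) b: {T1}  orig:{}
  cell(0,1) bb: {B,C}

Original NTs in T[0,1] deriving "bb": ["B", "C"]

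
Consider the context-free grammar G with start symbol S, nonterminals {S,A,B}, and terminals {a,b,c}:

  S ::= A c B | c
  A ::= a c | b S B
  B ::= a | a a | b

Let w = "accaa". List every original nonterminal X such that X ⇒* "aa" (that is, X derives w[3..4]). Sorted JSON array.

CNF form of G:
  S -> A X4 | c
  A -> T0 T1 | T2 X3
  B -> T0 T0 | a | b
  T0 -> a
  T1 -> c
  T2 -> b
  X3 -> S B
  X4 -> T1 B

Fill CYK table bottom-up (cells [i..j] with 3 ≤ i ≤ j ≤ 4 only):
  cell(3,3) a: {B,T0}  orig:{B}
  cell(4,4) a: {B,T0}  orig:{B}
  cell(3,4) aa: {B}

Original NTs in T[3,4] deriving "aa": ["B"]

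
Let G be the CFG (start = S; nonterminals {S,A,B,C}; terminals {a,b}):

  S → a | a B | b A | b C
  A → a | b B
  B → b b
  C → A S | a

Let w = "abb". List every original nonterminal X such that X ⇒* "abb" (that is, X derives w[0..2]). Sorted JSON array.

Convert to CNF:
  S -> T0 A | T0 C | T1 B | a
  A -> T0 B | a
  B -> T0 T0
  C -> A S | a
  T0 -> b
  T1 -> a

CYK table (by increasing span), restricted to cells inside w[0..2]:
  cell(0,0) a: {A,C,S,T1}  orig:{A,C,S}
  cell(1,1) b: {T0}  orig:{}
  cell(2,2) b: {T0}  orig:{}
  cell(0,1) ab: ∅
  cell(1,2) bb: {B}
  cell(0,2) abb: {S}

Original NTs in T[0,2] deriving "abb": ["S"]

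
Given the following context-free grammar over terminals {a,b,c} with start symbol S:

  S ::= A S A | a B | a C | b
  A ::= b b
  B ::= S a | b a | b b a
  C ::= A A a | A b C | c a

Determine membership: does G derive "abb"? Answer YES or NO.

CNF form of G:
  S -> A X6 | T1 B | T1 C | b
  A -> T0 T0
  B -> S T1 | T0 T1 | T0 X3
  C -> A X4 | A X5 | T2 T1
  T0 -> b
  T1 -> a
  T2 -> c
  X3 -> T0 T1
  X4 -> A T1
  X5 -> T0 C
  X6 -> S A

CYK table (by increasing span):
  [0..0]={T1}  "a"  orig:{}
  [1..1]={S,T0}  "b"  orig:{S}
  [2..2]={S,T0}  "b"  orig:{S}
  [0..1]=∅  "ab"
  [1..2]={A}  "bb"
  [0..2]=∅  "abb"

S ∉ T[0,2] ⇒ NO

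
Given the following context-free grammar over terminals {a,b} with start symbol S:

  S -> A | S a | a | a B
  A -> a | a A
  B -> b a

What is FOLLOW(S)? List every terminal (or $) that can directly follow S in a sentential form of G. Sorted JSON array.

FIRST iteration:
pass 1:
  A via A→a: +{a}
  B via B→b a: +{b}
  S via S→A: +{a}
  FIRST[S]={a}  FIRST[A]={a}  FIRST[B]={b}
pass 2: (stable)
  FIRST[S]={a}  FIRST[A]={a}  FIRST[B]={b}

FOLLOW iteration:
initialize: $ ∈ FOLLOW(S)
[1]
  S→A: FOLLOW(A) ⊇ FOLLOW(S) ⊇ {$}; new: +{$}
  S→S a: FOLLOW(S) ⊇ FIRST(a) = {a}; new: +{a}
  S→a B: FOLLOW(B) ⊇ FOLLOW(S) ⊇ {$,a}; new: +{$,a}
  FOLLOW[S]={$,a}  FOLLOW[A]={$}  FOLLOW[B]={$,a}
[2]
  S→A: FOLLOW(A) ⊇ FOLLOW(S) ⊇ {$,a}; new: +{a}
  FOLLOW[S]={$,a}  FOLLOW[A]={$,a}  FOLLOW[B]={$,a}
[3] — fixpoint
  FOLLOW[S]={$,a}  FOLLOW[A]={$,a}  FOLLOW[B]={$,a}

FOLLOW(S) = ["$", "a"]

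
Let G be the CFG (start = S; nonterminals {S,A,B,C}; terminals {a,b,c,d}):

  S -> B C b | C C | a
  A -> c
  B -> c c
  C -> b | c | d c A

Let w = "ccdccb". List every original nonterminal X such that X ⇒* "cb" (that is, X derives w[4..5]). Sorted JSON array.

CNF form of G:
  S -> B X4 | C C | a
  A -> c
  B -> T0 T0
  C -> T1 X3 | b | c
  T0 -> c
  T1 -> d
  T2 -> b
  X3 -> T0 A
  X4 -> C T2

CYK table (by increasing span), restricted to cells inside w[4..5]:
  cell(4,4) c: {A,C,T0}  orig:{A,C}
  cell(5,5) b: {C,T2}  orig:{C}
  cell(4,5) cb: {S,X4}  orig:{S}

Original NTs in T[4,5] deriving "cb": ["S"]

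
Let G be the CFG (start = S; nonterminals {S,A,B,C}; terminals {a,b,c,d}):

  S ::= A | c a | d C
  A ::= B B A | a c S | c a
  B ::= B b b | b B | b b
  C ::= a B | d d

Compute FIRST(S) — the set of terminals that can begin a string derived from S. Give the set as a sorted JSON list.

FIRST sets, iterate to fixpoint:
round 1:
  A via A→a c S: +{a}
  A via A→c a: +{c}
  B via B→b B: +{b}
  C via C→a B: +{a}
  C via C→d d: +{d}
  S via S→A: +{a,c}
  S via S→d C: +{d}
  FIRST(S)={a,c,d}  FIRST(A)={a,c}  FIRST(B)={b}  FIRST(C)={a,d}
round 2:
  A via A→B B A: +{b}
  S via S→A: +{b}
  FIRST(S)={a,b,c,d}  FIRST(A)={a,b,c}  FIRST(B)={b}  FIRST(C)={a,d}
round 3: done
  FIRST(S)={a,b,c,d}  FIRST(A)={a,b,c}  FIRST(B)={b}  FIRST(C)={a,d}

FIRST(S) = ["a", "b", "c", "d"]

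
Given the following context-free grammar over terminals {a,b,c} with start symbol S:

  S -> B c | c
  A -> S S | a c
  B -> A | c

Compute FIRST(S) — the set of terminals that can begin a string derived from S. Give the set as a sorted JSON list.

FIRST sets, iterate to fixpoint:
[1]
  A via A→a c: +{a}
  B via B→A: +{a}
  B via B→c: +{c}
  S via S→B c: +{a,c}
  FIRST(S)={a,c}  FIRST(A)={a}  FIRST(B)={a,c}
[2]
  A via A→S S: +{c}
  FIRST(S)={a,c}  FIRST(A)={a,c}  FIRST(B)={a,c}
[3] (no change)
  FIRST(S)={a,c}  FIRST(A)={a,c}  FIRST(B)={a,c}

FIRST(S) = ["a", "c"]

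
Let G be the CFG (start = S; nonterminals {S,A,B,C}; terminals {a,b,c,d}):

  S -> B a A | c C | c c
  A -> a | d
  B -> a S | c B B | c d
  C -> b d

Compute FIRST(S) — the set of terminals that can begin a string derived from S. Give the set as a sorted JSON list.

FIRST sets, iterate to fixpoint:
[1]
  A via A→a: +{a}
  A via A→d: +{d}
  B via B→a S: +{a}
  B via B→c B B: +{c}
  C via C→b d: +{b}
  S via S→B a A: +{a,c}
  FIRST(S)={a,c}  FIRST(A)={a,d}  FIRST(B)={a,c}  FIRST(C)={b}
[2] — fixpoint
  FIRST(S)={a,c}  FIRST(A)={a,d}  FIRST(B)={a,c}  FIRST(C)={b}

FIRST(S) = ["a", "c"]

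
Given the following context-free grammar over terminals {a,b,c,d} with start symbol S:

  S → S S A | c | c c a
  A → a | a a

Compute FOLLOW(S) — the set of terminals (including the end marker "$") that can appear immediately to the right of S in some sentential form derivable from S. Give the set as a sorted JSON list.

FIRST sets, iterate to fixpoint:
[1]
  A via A→a: +{a}
  S via S→c: +{c}
  S: {c}  A: {a}
[2] (no change)
  S: {c}  A: {a}

FOLLOW sets:
FOLLOW(S) := {$}
round 1:
  S→S S A: FOLLOW(S) ⊇ FIRST(S) = {c}; new: +{c}
  S→S S A: FOLLOW(S) ⊇ FIRST(A) = {a}; new: +{a}
  S→S S A: FOLLOW(A) ⊇ FOLLOW(S) ⊇ {$,a,c}; new: +{$,a,c}
  FOLLOW[S]={$,a,c}  FOLLOW[A]={$,a,c}
round 2: — fixpoint
  FOLLOW[S]={$,a,c}  FOLLOW[A]={$,a,c}

FOLLOW(S) = ["$", "a", "c"]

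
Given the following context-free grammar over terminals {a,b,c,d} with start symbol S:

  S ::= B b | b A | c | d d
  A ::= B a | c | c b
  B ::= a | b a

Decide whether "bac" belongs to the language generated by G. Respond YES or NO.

Convert to CNF:
  S -> B T2 | T2 A | T3 T3 | c
  A -> B T0 | T1 T2 | c
  B -> T2 T0 | a
  T0 -> a
  T1 -> c
  T2 -> b
  T3 -> d

Fill CYK table bottom-up:
  T[0,0] 'b' = {T2}  orig:{}
  T[1,1] 'a' = {B,T0}  orig:{B}
  T[2,2] 'c' = {A,S,T1}  orig:{A,S}
  T[0,1] 'ba' = {B}
  T[1,2] 'ac' = ∅
  T[0,2] 'bac' = ∅

S ∉ T[0,2] ⇒ NO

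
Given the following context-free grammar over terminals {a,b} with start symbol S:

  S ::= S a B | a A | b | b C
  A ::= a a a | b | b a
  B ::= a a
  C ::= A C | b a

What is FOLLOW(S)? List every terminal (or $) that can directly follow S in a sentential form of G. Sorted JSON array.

FIRST iteration:
pass 1:
  A via A→a a a: +{a}
  A via A→b: +{b}
  B via B→a a: +{a}
  C via C→A C: +{a,b}
  S via S→a A: +{a}
  S via S→b: +{b}
  FIRST(S)={a,b}  FIRST(A)={a,b}  FIRST(B)={a}  FIRST(C)={a,b}
pass 2: (stable)
  FIRST(S)={a,b}  FIRST(A)={a,b}  FIRST(B)={a}  FIRST(C)={a,b}

FOLLOW sets:
seed FOLLOW(S) with $
round 1:
  C→A C: FOLLOW(A) ⊇ FIRST(C) = {a,b}; new: +{a,b}
  S→S a B: FOLLOW(S) ⊇ FIRST(a) = {a}; new: +{a}
  S→S a B: FOLLOW(B) ⊇ FOLLOW(S) ⊇ {$,a}; new: +{$,a}
  S→a A: FOLLOW(A) ⊇ FOLLOW(S) ⊇ {$,a}; new: +{$}
  S→b C: FOLLOW(C) ⊇ FOLLOW(S) ⊇ {$,a}; new: +{$,a}
  FOLLOW(S)={$,a}  FOLLOW(A)={$,a,b}  FOLLOW(B)={$,a}  FOLLOW(C)={$,a}
round 2: (no change)
  FOLLOW(S)={$,a}  FOLLOW(A)={$,a,b}  FOLLOW(B)={$,a}  FOLLOW(C)={$,a}

FOLLOW(S) = ["$", "a"]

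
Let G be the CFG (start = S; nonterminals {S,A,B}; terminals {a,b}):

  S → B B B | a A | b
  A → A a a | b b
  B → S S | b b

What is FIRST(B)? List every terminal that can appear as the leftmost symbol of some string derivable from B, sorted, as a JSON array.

Compute FIRST by fixpoint:
[1]
  A via A→b b: +{b}
  B via B→b b: +{b}
  S via S→B B B: +{b}
  S via S→a A: +{a}
  S: {a,b}  A: {b}  B: {b}
[2]
  B via B→S S: +{a}
  S: {a,b}  A: {b}  B: {a,b}
[3] done
  S: {a,b}  A: {b}  B: {a,b}

FIRST(B) = ["a", "b"]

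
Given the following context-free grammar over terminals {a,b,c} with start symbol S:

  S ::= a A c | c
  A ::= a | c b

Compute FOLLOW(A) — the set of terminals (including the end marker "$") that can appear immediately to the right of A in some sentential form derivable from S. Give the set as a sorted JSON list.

FIRST iteration:
pass 1:
  A via A→a: +{a}
  A via A→c b: +{c}
  S via S→a A c: +{a}
  S via S→c: +{c}
  S: {a,c}  A: {a,c}
pass 2: (no change)
  S: {a,c}  A: {a,c}

FOLLOW iteration:
seed FOLLOW(S) with $
iter 1:
  S→a A c: FOLLOW(A) ⊇ FIRST(c) = {c}; new: +{c}
  FOLLOW(S)={$}  FOLLOW(A)={c}
iter 2: — fixpoint
  FOLLOW(S)={$}  FOLLOW(A)={c}

FOLLOW(A) = ["c"]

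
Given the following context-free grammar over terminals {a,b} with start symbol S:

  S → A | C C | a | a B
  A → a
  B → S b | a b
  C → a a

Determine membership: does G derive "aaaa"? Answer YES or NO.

Convert to CNF:
  S -> C C | T1 B | a
  A -> a
  B -> S T0 | T1 T0
  C -> T1 T1
  T0 -> b
  T1 -> a

CYK fill:
  [0..0]={A,S,T1}  "a"  orig:{A,S}
  [1..1]={A,S,T1}  "a"  orig:{A,S}
  [2..2]={A,S,T1}  "a"  orig:{A,S}
  [3..3]={A,S,T1}  "a"  orig:{A,S}
  [0..1]={C}  "aa"
  [1..2]={C}  "aa"
  [2..3]={C}  "aa"
  [0..2]=∅  "aaa"
  [1..3]=∅  "aaa"
  [0..3]={S}  "aaaa"

S ∈ T[0,3] ⇒ YES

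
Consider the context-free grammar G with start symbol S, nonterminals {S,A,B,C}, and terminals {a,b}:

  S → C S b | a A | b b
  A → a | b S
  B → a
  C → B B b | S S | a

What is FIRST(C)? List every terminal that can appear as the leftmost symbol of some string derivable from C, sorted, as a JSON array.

FIRST iteration:
[1]
  A via A→a: +{a}
  A via A→b S: +{b}
  B via B→a: +{a}
  C via C→B B b: +{a}
  S via S→C S b: +{a}
  S via S→b b: +{b}
  FIRST(S)={a,b}  FIRST(A)={a,b}  FIRST(B)={a}  FIRST(C)={a}
[2]
  C via C→S S: +{b}
  FIRST(S)={a,b}  FIRST(A)={a,b}  FIRST(B)={a}  FIRST(C)={a,b}
[3] — fixpoint
  FIRST(S)={a,b}  FIRST(A)={a,b}  FIRST(B)={a}  FIRST(C)={a,b}

FIRST(C) = ["a", "b"]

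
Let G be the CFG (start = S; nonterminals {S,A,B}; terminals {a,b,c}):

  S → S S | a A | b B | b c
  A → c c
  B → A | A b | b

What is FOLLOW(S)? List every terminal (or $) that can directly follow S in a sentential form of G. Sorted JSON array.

Compute FIRST by fixpoint:
round 1:
  A via A→c c: +{c}
  B via B→A: +{c}
  B via B→b: +{b}
  S via S→a A: +{a}
  S via S→b B: +{b}
  FIRST[S]={a,b}  FIRST[A]={c}  FIRST[B]={b,c}
round 2: (no change)
  FIRST[S]={a,b}  FIRST[A]={c}  FIRST[B]={b,c}

FOLLOW iteration:
initialize: $ ∈ FOLLOW(S)
round 1:
  B→A b: FOLLOW(A) ⊇ FIRST(b) = {b}; new: +{b}
  S→S S: FOLLOW(S) ⊇ FIRST(S) = {a,b}; new: +{a,b}
  S→a A: FOLLOW(A) ⊇ FOLLOW(S) ⊇ {$,a,b}; new: +{$,a}
  S→b B: FOLLOW(B) ⊇ FOLLOW(S) ⊇ {$,a,b}; new: +{$,a,b}
  S: {$,a,b}  A: {$,a,b}  B: {$,a,b}
round 2: done
  S: {$,a,b}  A: {$,a,b}  B: {$,a,b}

FOLLOW(S) = ["$", "a", "b"]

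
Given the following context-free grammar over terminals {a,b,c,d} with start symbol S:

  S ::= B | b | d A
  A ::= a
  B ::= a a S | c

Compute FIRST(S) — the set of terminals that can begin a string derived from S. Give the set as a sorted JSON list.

FIRST sets, iterate to fixpoint:
round 1:
  A via A→a: +{a}
  B via B→a a S: +{a}
  B via B→c: +{c}
  S via S→B: +{a,c}
  S via S→b: +{b}
  S via S→d A: +{d}
  FIRST[S]={a,b,c,d}  FIRST[A]={a}  FIRST[B]={a,c}
round 2: — fixpoint
  FIRST[S]={a,b,c,d}  FIRST[A]={a}  FIRST[B]={a,c}

FIRST(S) = ["a", "b", "c", "d"]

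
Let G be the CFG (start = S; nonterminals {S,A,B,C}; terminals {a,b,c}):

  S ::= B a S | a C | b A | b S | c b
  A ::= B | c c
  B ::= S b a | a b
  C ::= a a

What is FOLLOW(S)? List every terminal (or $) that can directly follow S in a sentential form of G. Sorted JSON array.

Compute FIRST by fixpoint:
pass 1:
  A via A→c c: +{c}
  B via B→a b: +{a}
  C via C→a a: +{a}
  S via S→B a S: +{a}
  S via S→b A: +{b}
  S via S→c b: +{c}
  S: {a,b,c}  A: {c}  B: {a}  C: {a}
pass 2:
  A via A→B: +{a}
  B via B→S b a: +{b,c}
  S: {a,b,c}  A: {a,c}  B: {a,b,c}  C: {a}
pass 3:
  A via A→B: +{b}
  S: {a,b,c}  A: {a,b,c}  B: {a,b,c}  C: {a}
pass 4: done
  S: {a,b,c}  A: {a,b,c}  B: {a,b,c}  C: {a}

Compute FOLLOW by fixpoint:
FOLLOW(S) := {$}
round 1:
  B→S b a: FOLLOW(S) ⊇ FIRST(b) = {b}; new: +{b}
  S→B a S: FOLLOW(B) ⊇ FIRST(a) = {a}; new: +{a}
  S→a C: FOLLOW(C) ⊇ FOLLOW(S) ⊇ {$,b}; new: +{$,b}
  S→b A: FOLLOW(A) ⊇ FOLLOW(S) ⊇ {$,b}; new: +{$,b}
  FOLLOW(S)={$,b}  FOLLOW(A)={$,b}  FOLLOW(B)={a}  FOLLOW(C)={$,b}
round 2:
  A→B: FOLLOW(B) ⊇ FOLLOW(A) ⊇ {$,b}; new: +{$,b}
  FOLLOW(S)={$,b}  FOLLOW(A)={$,b}  FOLLOW(B)={$,a,b}  FOLLOW(C)={$,b}
round 3: (no change)
  FOLLOW(S)={$,b}  FOLLOW(A)={$,b}  FOLLOW(B)={$,a,b}  FOLLOW(C)={$,b}

FOLLOW(S) = ["$", "b"]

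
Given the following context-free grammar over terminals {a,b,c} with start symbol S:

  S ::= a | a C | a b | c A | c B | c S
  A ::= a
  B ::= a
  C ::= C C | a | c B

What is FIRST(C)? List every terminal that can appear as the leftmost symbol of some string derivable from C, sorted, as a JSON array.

Compute FIRST by fixpoint:
pass 1:
  A via A→a: +{a}
  B via B→a: +{a}
  C via C→a: +{a}
  C via C→c B: +{c}
  S via S→a: +{a}
  S via S→c A: +{c}
  S: {a,c}  A: {a}  B: {a}  C: {a,c}
pass 2: (no change)
  S: {a,c}  A: {a}  B: {a}  C: {a,c}

FIRST(C) = ["a", "c"]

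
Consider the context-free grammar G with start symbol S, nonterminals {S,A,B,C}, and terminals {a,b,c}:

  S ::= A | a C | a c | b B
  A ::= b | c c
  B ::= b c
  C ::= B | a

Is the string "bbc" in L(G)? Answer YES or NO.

CNF form of G:
  S -> T0 T0 | T1 B | T2 C | T2 T0 | b
  A -> T0 T0 | b
  B -> T1 T0
  C -> T1 T0 | a
  T0 -> c
  T1 -> b
  T2 -> a

CYK table (by increasing span):
  T[0,0] 'b' = {A,S,T1}  orig:{A,S}
  T[1,1] 'b' = {A,S,T1}  orig:{A,S}
  T[2,2] 'c' = {T0}  orig:{}
  T[0,1] 'bb' = ∅
  T[1,2] 'bc' = {B,C}
  T[0,2] 'bbc' = {S}

S ∈ T[0,2] ⇒ YES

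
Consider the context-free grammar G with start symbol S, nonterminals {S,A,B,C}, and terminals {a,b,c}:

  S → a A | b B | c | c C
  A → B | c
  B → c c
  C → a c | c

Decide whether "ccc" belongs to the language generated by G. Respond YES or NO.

CNF form of G:
  S -> T0 C | T1 A | T2 B | c
  A -> T0 T0 | c
  B -> T0 T0
  C -> T1 T0 | c
  T0 -> c
  T1 -> a
  T2 -> b

Fill CYK table bottom-up:
  cell(0,0) c: {A,C,S,T0}  orig:{A,C,S}
  cell(1,1) c: {A,C,S,T0}  orig:{A,C,S}
  cell(2,2) c: {A,C,S,T0}  orig:{A,C,S}
  cell(0,1) cc: {A,B,S}
  cell(1,2) cc: {A,B,S}
  cell(0,2) ccc: ∅

S ∉ T[0,2] ⇒ NO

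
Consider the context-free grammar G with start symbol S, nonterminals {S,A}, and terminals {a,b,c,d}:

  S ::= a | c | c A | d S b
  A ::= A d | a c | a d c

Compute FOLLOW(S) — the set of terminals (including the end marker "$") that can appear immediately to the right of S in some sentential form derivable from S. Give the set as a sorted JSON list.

FIRST iteration:
iter 1:
  A via A→a c: +{a}
  S via S→a: +{a}
  S via S→c: +{c}
  S via S→d S b: +{d}
  S: {a,c,d}  A: {a}
iter 2: (stable)
  S: {a,c,d}  A: {a}

FOLLOW iteration:
FOLLOW(S) := {$}
pass 1:
  A→A d: FOLLOW(A) ⊇ FIRST(d) = {d}; new: +{d}
  S→c A: FOLLOW(A) ⊇ FOLLOW(S) ⊇ {$}; new: +{$}
  S→d S b: FOLLOW(S) ⊇ FIRST(b) = {b}; new: +{b}
  S: {$,b}  A: {$,d}
pass 2:
  S→c A: FOLLOW(A) ⊇ FOLLOW(S) ⊇ {$,b}; new: +{b}
  S: {$,b}  A: {$,b,d}
pass 3: (stable)
  S: {$,b}  A: {$,b,d}

FOLLOW(S) = ["$", "b"]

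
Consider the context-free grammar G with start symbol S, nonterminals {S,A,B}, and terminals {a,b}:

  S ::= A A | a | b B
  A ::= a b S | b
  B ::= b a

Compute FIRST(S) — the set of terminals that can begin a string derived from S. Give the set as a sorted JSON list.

FIRST sets, iterate to fixpoint:
round 1:
  A via A→a b S: +{a}
  A via A→b: +{b}
  B via B→b a: +{b}
  S via S→A A: +{a,b}
  FIRST(S)={a,b}  FIRST(A)={a,b}  FIRST(B)={b}
round 2: (stable)
  FIRST(S)={a,b}  FIRST(A)={a,b}  FIRST(B)={b}

FIRST(S) = ["a", "b"]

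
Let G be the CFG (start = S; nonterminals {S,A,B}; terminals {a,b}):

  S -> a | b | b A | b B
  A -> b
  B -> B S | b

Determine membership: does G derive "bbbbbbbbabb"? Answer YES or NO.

Convert to CNF:
  S -> T0 A | T0 B | a | b
  A -> b
  B -> B S | b
  T0 -> b

Fill CYK table bottom-up:
  T[0,0] 'b' = {A,B,S,T0}  orig:{A,B,S}
  T[1,1] 'b' = {A,B,S,T0}  orig:{A,B,S}
  T[2,2] 'b' = {A,B,S,T0}  orig:{A,B,S}
  T[3,3] 'b' = {A,B,S,T0}  orig:{A,B,S}
  T[4,4] 'b' = {A,B,S,T0}  orig:{A,B,S}
  T[5,5] 'b' = {A,B,S,T0}  orig:{A,B,S}
  T[6,6] 'b' = {A,B,S,T0}  orig:{A,B,S}
  T[7,7] 'b' = {A,B,S,T0}  orig:{A,B,S}
  T[8,8] 'a' = {S}
  T[9,9] 'b' = {A,B,S,T0}  orig:{A,B,S}
  T[10,10] 'b' = {A,B,S,T0}  orig:{A,B,S}
  T[0,1] 'bb' = {B,S}
  T[1,2] 'bb' = {B,S}
  T[2,3] 'bb' = {B,S}
  T[3,4] 'bb' = {B,S}
  T[4,5] 'bb' = {B,S}
  T[5,6] 'bb' = {B,S}
  T[6,7] 'bb' = {B,S}
  T[7,8] 'ba' = {B}
  T[8,9] 'ab' = ∅
  T[9,10] 'bb' = {B,S}
  T[0,2] 'bbb' = {B,S}
  T[1,3] 'bbb' = {B,S}
  T[2,4] 'bbb' = {B,S}
  T[3,5] 'bbb' = {B,S}
  T[4,6] 'bbb' = {B,S}
  T[5,7] 'bbb' = {B,S}
  T[6,8] 'bba' = {B,S}
  T[7,9] 'bab' = {B}
  T[8,10] 'abb' = ∅
  T[0,3] 'bbbb' = {B,S}
  T[1,4] 'bbbb' = {B,S}
  T[2,5] 'bbbb' = {B,S}
  T[3,6] 'bbbb' = {B,S}
  T[4,7] 'bbbb' = {B,S}
  T[5,8] 'bbba' = {B,S}
  T[6,9] 'bbab' = {B,S}
  T[7,10] 'babb' = {B}
  T[0,4] 'bbbbb' = {B,S}
  T[1,5] 'bbbbb' = {B,S}
  T[2,6] 'bbbbb' = {B,S}
  T[3,7] 'bbbbb' = {B,S}
  T[4,8] 'bbbba' = {B,S}
  T[5,9] 'bbbab' = {B,S}
  T[6,10] 'bbabb' = {B,S}
  T[0,5] 'bbbbbb' = {B,S}
  T[1,6] 'bbbbbb' = {B,S}
  T[2,7] 'bbbbbb' = {B,S}
  T[3,8] 'bbbbba' = {B,S}
  T[4,9] 'bbbbab' = {B,S}
  T[5,10] 'bbbabb' = {B,S}
  T[0,6] 'bbbbbbb' = {B,S}
  T[1,7] 'bbbbbbb' = {B,S}
  T[2,8] 'bbbbbba' = {B,S}
  T[3,9] 'bbbbbab' = {B,S}
  T[4,10] 'bbbbabb' = {B,S}
  T[0,7] 'bbbbbbbb' = {B,S}
  T[1,8] 'bbbbbbba' = {B,S}
  T[2,9] 'bbbbbbab' = {B,S}
  T[3,10] 'bbbbbabb' = {B,S}
  T[0,8] 'bbbbbbbba' = {B,S}
  T[1,9] 'bbbbbbbab' = {B,S}
  T[2,10] 'bbbbbbabb' = {B,S}
  T[0,9] 'bbbbbbbbab' = {B,S}
  T[1,10] 'bbbbbbbabb' = {B,S}
  T[0,10] 'bbbbbbbbabb' = {B,S}

S ∈ T[0,10] ⇒ YES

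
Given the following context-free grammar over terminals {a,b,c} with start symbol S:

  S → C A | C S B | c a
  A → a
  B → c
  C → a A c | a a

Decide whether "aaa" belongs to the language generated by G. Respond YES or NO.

CNF form of G:
  S -> C A | C X3 | T1 T0
  A -> a
  B -> c
  C -> T0 T0 | T0 X2
  T0 -> a
  T1 -> c
  X2 -> A T1
  X3 -> S B

Fill CYK table bottom-up:
  cell(0,0) a: {A,T0}  orig:{A}
  cell(1,1) a: {A,T0}  orig:{A}
  cell(2,2) a: {A,T0}  orig:{A}
  cell(0,1) aa: {C}
  cell(1,2) aa: {C}
  cell(0,2) aaa: {S}

S ∈ T[0,2] ⇒ YES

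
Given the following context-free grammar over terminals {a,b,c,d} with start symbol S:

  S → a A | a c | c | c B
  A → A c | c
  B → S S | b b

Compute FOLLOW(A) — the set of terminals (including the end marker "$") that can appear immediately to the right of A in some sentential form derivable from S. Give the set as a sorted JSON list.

FIRST iteration:
[1]
  A via A→c: +{c}
  B via B→b b: +{b}
  S via S→a A: +{a}
  S via S→c: +{c}
  FIRST[S]={a,c}  FIRST[A]={c}  FIRST[B]={b}
[2]
  B via B→S S: +{a,c}
  FIRST[S]={a,c}  FIRST[A]={c}  FIRST[B]={a,b,c}
[3] (stable)
  FIRST[S]={a,c}  FIRST[A]={c}  FIRST[B]={a,b,c}

FOLLOW sets:
initialize: $ ∈ FOLLOW(S)
round 1:
  A→A c: FOLLOW(A) ⊇ FIRST(c) = {c}; new: +{c}
  B→S S: FOLLOW(S) ⊇ FIRST(S) = {a,c}; new: +{a,c}
  S→a A: FOLLOW(A) ⊇ FOLLOW(S) ⊇ {$,a,c}; new: +{$,a}
  S→c B: FOLLOW(B) ⊇ FOLLOW(S) ⊇ {$,a,c}; new: +{$,a,c}
  FOLLOW[S]={$,a,c}  FOLLOW[A]={$,a,c}  FOLLOW[B]={$,a,c}
round 2: (no change)
  FOLLOW[S]={$,a,c}  FOLLOW[A]={$,a,c}  FOLLOW[B]={$,a,c}

FOLLOW(A) = ["$", "a", "c"]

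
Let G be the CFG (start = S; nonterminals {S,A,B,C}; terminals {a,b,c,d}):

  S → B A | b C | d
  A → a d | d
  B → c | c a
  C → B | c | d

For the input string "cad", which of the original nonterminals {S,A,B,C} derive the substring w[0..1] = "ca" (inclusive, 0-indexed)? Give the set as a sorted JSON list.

CNF form of G:
  S -> B A | T3 C | d
  A -> T0 T1 | d
  B -> T2 T0 | c
  C -> T2 T0 | c | d
  T0 -> a
  T1 -> d
  T2 -> c
  T3 -> b

CYK table (by increasing span), restricted to cells inside w[0..1]:
  cell(0,0) c: {B,C,T2}  orig:{B,C}
  cell(1,1) a: {T0}  orig:{}
  cell(0,1) ca: {B,C}

Original NTs in T[0,1] deriving "ca": ["B", "C"]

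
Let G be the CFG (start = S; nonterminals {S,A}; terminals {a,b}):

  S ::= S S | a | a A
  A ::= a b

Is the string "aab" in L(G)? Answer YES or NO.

CNF form of G:
  S -> S S | T0 A | a
  A -> T0 T1
  T0 -> a
  T1 -> b

CYK fill:
  T[0,0] 'a' = {S,T0}  orig:{S}
  T[1,1] 'a' = {S,T0}  orig:{S}
  T[2,2] 'b' = {T1}  orig:{}
  T[0,1] 'aa' = {S}
  T[1,2] 'ab' = {A}
  T[0,2] 'aab' = {S}

S ∈ T[0,2] ⇒ YES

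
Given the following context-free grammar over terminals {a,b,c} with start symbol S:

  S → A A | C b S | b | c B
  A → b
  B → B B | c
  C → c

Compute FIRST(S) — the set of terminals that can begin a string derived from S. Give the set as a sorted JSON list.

FIRST sets, iterate to fixpoint:
pass 1:
  A via A→b: +{b}
  B via B→c: +{c}
  C via C→c: +{c}
  S via S→A A: +{b}
  S via S→C b S: +{c}
  S: {b,c}  A: {b}  B: {c}  C: {c}
pass 2: (stable)
  S: {b,c}  A: {b}  B: {c}  C: {c}

FIRST(S) = ["b", "c"]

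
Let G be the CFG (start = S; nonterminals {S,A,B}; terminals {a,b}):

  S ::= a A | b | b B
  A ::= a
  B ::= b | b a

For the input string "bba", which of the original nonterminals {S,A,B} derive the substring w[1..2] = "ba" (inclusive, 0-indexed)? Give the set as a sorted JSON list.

Convert to CNF:
  S -> T0 B | T1 A | b
  A -> a
  B -> T0 T1 | b
  T0 -> b
  T1 -> a

Fill CYK table bottom-up, restricted to cells inside w[1..2]:
  cell(1,1) b: {B,S,T0}  orig:{B,S}
  cell(2,2) a: {A,T1}  orig:{A}
  cell(1,2) ba: {B}

Original NTs in T[1,2] deriving "ba": ["B"]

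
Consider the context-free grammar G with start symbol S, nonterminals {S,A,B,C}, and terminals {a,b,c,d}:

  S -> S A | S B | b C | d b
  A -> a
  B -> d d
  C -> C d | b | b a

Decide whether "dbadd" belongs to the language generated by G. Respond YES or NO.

Convert to CNF:
  S -> S A | S B | T0 T1 | T1 C
  A -> a
  B -> T0 T0
  C -> C T0 | T1 T2 | b
  T0 -> d
  T1 -> b
  T2 -> a

CYK table (by increasing span):
  T[0,0] 'd' = {T0}  orig:{}
  T[1,1] 'b' = {C,T1}  orig:{C}
  T[2,2] 'a' = {A,T2}  orig:{A}
  T[3,3] 'd' = {T0}  orig:{}
  T[4,4] 'd' = {T0}  orig:{}
  T[0,1] 'db' = {S}
  T[1,2] 'ba' = {C}
  T[2,3] 'ad' = ∅
  T[3,4] 'dd' = {B}
  T[0,2] 'dba' = {S}
  T[1,3] 'bad' = {C}
  T[2,4] 'add' = ∅
  T[0,3] 'dbad' = ∅
  T[1,4] 'badd' = {C}
  T[0,4] 'dbadd' = {S}

S ∈ T[0,4] ⇒ YES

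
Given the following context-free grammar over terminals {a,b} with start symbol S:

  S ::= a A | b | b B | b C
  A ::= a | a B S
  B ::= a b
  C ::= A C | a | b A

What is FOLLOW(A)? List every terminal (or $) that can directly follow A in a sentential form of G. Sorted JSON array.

Compute FIRST by fixpoint:
pass 1:
  A via A→a: +{a}
  B via B→a b: +{a}
  C via C→A C: +{a}
  C via C→b A: +{b}
  S via S→a A: +{a}
  S via S→b: +{b}
  FIRST(S)={a,b}  FIRST(A)={a}  FIRST(B)={a}  FIRST(C)={a,b}
pass 2: — fixpoint
  FIRST(S)={a,b}  FIRST(A)={a}  FIRST(B)={a}  FIRST(C)={a,b}

Compute FOLLOW by fixpoint:
seed FOLLOW(S) with $
[1]
  A→a B S: FOLLOW(B) ⊇ FIRST(S) = {a,b}; new: +{a,b}
  C→A C: FOLLOW(A) ⊇ FIRST(C) = {a,b}; new: +{a,b}
  S→a A: FOLLOW(A) ⊇ FOLLOW(S) ⊇ {$}; new: +{$}
  S→b B: FOLLOW(B) ⊇ FOLLOW(S) ⊇ {$}; new: +{$}
  S→b C: FOLLOW(C) ⊇ FOLLOW(S) ⊇ {$}; new: +{$}
  S: {$}  A: {$,a,b}  B: {$,a,b}  C: {$}
[2]
  A→a B S: FOLLOW(S) ⊇ FOLLOW(A) ⊇ {$,a,b}; new: +{a,b}
  S→b C: FOLLOW(C) ⊇ FOLLOW(S) ⊇ {$,a,b}; new: +{a,b}
  S: {$,a,b}  A: {$,a,b}  B: {$,a,b}  C: {$,a,b}
[3] done
  S: {$,a,b}  A: {$,a,b}  B: {$,a,b}  C: {$,a,b}

FOLLOW(A) = ["$", "a", "b"]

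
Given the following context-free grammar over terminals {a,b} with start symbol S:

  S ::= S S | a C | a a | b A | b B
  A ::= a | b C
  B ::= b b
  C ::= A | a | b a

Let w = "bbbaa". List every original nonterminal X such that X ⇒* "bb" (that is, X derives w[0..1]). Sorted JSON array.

Convert to CNF:
  S -> S S | T0 A | T0 B | T1 C | T1 T1
  A -> T0 C | a
  B -> T0 T0
  C -> T0 C | T0 T1 | a
  T0 -> b
  T1 -> a

Fill CYK table bottom-up — only the sub-triangle for w[0..1]:
  T[0,0] 'b' = {T0}  orig:{}
  T[1,1] 'b' = {T0}  orig:{}
  T[0,1] 'bb' = {B}

Original NTs in T[0,1] deriving "bb": ["B"]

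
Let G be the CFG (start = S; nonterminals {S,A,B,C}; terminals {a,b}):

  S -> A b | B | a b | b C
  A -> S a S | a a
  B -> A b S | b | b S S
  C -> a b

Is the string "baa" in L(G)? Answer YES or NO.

CNF form of G:
  S -> A T1 | A X5 | T0 T1 | T1 C | T1 X6 | b
  A -> S X2 | T0 T0
  B -> A X3 | T1 X4 | b
  C -> T0 T1
  T0 -> a
  T1 -> b
  X2 -> T0 S
  X3 -> T1 S
  X4 -> S S
  X5 -> T1 S
  X6 -> S S

CYK table (by increasing span):
  [0..0]={B,S,T1}  "b"  orig:{B,S}
  [1..1]={T0}  "a"  orig:{}
  [2..2]={T0}  "a"  orig:{}
  [0..1]=∅  "ba"
  [1..2]={A}  "aa"
  [0..2]=∅  "baa"

S ∉ T[0,2] ⇒ NO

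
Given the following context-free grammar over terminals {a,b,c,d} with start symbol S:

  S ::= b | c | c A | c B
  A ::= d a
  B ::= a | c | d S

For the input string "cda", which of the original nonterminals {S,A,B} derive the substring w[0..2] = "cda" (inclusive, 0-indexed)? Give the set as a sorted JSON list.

CNF form of G:
  S -> T2 A | T2 B | b | c
  A -> T0 T1
  B -> T0 S | a | c
  T0 -> d
  T1 -> a
  T2 -> c

CYK fill (cells [i..j] with 0 ≤ i ≤ j ≤ 2 only):
  [0..0]={B,S,T2}  "c"  orig:{B,S}
  [1..1]={T0}  "d"  orig:{}
  [2..2]={B,T1}  "a"  orig:{B}
  [0..1]=∅  "cd"
  [1..2]={A}  "da"
  [0..2]={S}  "cda"

Original NTs in T[0,2] deriving "cda": ["S"]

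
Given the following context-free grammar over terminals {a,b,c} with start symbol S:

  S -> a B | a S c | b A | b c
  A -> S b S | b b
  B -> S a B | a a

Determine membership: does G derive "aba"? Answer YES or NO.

Convert to CNF:
  S -> T0 A | T0 T2 | T1 B | T1 X5
  A -> S X3 | T0 T0
  B -> S X4 | T1 T1
  T0 -> b
  T1 -> a
  T2 -> c
  X3 -> T0 S
  X4 -> T1 B
  X5 -> S T2

CYK fill:
  [0..0]={T1}  "a"  orig:{}
  [1..1]={T0}  "b"  orig:{}
  [2..2]={T1}  "a"  orig:{}
  [0..1]=∅  "ab"
  [1..2]=∅  "ba"
  [0..2]=∅  "aba"

S ∉ T[0,2] ⇒ NO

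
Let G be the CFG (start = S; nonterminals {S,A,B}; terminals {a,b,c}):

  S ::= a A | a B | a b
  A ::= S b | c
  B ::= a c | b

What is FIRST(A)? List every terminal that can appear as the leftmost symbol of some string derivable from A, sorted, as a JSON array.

FIRST sets, iterate to fixpoint:
pass 1:
  A via A→c: +{c}
  B via B→a c: +{a}
  B via B→b: +{b}
  S via S→a A: +{a}
  FIRST[S]={a}  FIRST[A]={c}  FIRST[B]={a,b}
pass 2:
  A via A→S b: +{a}
  FIRST[S]={a}  FIRST[A]={a,c}  FIRST[B]={a,b}
pass 3: done
  FIRST[S]={a}  FIRST[A]={a,c}  FIRST[B]={a,b}

FIRST(A) = ["a", "c"]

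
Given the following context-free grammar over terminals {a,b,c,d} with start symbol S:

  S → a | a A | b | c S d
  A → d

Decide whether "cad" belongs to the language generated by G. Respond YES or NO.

Convert to CNF:
  S -> T0 A | T1 X3 | a | b
  A -> d
  T0 -> a
  T1 -> c
  T2 -> d
  X3 -> S T2

Fill CYK table bottom-up:
  T[0,0] 'c' = {T1}  orig:{}
  T[1,1] 'a' = {S,T0}  orig:{S}
  T[2,2] 'd' = {A,T2}  orig:{A}
  T[0,1] 'ca' = ∅
  T[1,2] 'ad' = {S,X3}  orig:{S}
  T[0,2] 'cad' = {S}

S ∈ T[0,2] ⇒ YES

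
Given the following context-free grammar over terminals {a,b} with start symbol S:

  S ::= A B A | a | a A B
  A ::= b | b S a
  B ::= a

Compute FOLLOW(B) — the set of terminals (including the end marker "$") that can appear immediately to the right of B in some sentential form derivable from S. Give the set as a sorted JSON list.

Compute FIRST by fixpoint:
pass 1:
  A via A→b: +{b}
  B via B→a: +{a}
  S via S→A B A: +{b}
  S via S→a: +{a}
  S: {a,b}  A: {b}  B: {a}
pass 2: (no change)
  S: {a,b}  A: {b}  B: {a}

FOLLOW sets:
seed FOLLOW(S) with $
[1]
  A→b S a: FOLLOW(S) ⊇ FIRST(a) = {a}; new: +{a}
  S→A B A: FOLLOW(A) ⊇ FIRST(B) = {a}; new: +{a}
  S→A B A: FOLLOW(B) ⊇ FIRST(A) = {b}; new: +{b}
  S→A B A: FOLLOW(A) ⊇ FOLLOW(S) ⊇ {$,a}; new: +{$}
  S→a A B: FOLLOW(B) ⊇ FOLLOW(S) ⊇ {$,a}; new: +{$,a}
  FOLLOW(S)={$,a}  FOLLOW(A)={$,a}  FOLLOW(B)={$,a,b}
[2] done
  FOLLOW(S)={$,a}  FOLLOW(A)={$,a}  FOLLOW(B)={$,a,b}

FOLLOW(B) = ["$", "a", "b"]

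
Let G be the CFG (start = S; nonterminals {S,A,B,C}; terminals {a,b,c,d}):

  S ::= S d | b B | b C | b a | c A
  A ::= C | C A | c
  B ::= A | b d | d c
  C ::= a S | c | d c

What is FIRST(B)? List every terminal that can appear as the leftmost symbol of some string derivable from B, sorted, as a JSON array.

FIRST iteration:
[1]
  A via A→c: +{c}
  B via B→A: +{c}
  B via B→b d: +{b}
  B via B→d c: +{d}
  C via C→a S: +{a}
  C via C→c: +{c}
  C via C→d c: +{d}
  S via S→b B: +{b}
  S via S→c A: +{c}
  FIRST[S]={b,c}  FIRST[A]={c}  FIRST[B]={b,c,d}  FIRST[C]={a,c,d}
[2]
  A via A→C: +{a,d}
  B via B→A: +{a}
  FIRST[S]={b,c}  FIRST[A]={a,c,d}  FIRST[B]={a,b,c,d}  FIRST[C]={a,c,d}
[3] (stable)
  FIRST[S]={b,c}  FIRST[A]={a,c,d}  FIRST[B]={a,b,c,d}  FIRST[C]={a,c,d}

FIRST(B) = ["a", "b", "c", "d"]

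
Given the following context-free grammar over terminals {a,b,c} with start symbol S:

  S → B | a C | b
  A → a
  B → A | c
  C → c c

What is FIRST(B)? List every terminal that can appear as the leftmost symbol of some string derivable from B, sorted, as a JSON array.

Compute FIRST by fixpoint:
iter 1:
  A via A→a: +{a}
  B via B→A: +{a}
  B via B→c: +{c}
  C via C→c c: +{c}
  S via S→B: +{a,c}
  S via S→b: +{b}
  FIRST(S)={a,b,c}  FIRST(A)={a}  FIRST(B)={a,c}  FIRST(C)={c}
iter 2: (no change)
  FIRST(S)={a,b,c}  FIRST(A)={a}  FIRST(B)={a,c}  FIRST(C)={c}

FIRST(B) = ["a", "c"]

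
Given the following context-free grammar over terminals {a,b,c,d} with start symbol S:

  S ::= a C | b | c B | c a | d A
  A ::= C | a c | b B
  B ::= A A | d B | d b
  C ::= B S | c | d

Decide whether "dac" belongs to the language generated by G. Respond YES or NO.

CNF form of G:
  S -> T0 C | T1 B | T1 T0 | T3 A | b
  A -> B S | T0 T1 | T2 B | c | d
  B -> A A | T3 B | T3 T2
  C -> B S | c | d
  T0 -> a
  T1 -> c
  T2 -> b
  T3 -> d

Fill CYK table bottom-up:
  cell(0,0) d: {A,C,T3}  orig:{A,C}
  cell(1,1) a: {T0}  orig:{}
  cell(2,2) c: {A,C,T1}  orig:{A,C}
  cell(0,1) da: ∅
  cell(1,2) ac: {A,S}
  cell(0,2) dac: {B,S}

S ∈ T[0,2] ⇒ YES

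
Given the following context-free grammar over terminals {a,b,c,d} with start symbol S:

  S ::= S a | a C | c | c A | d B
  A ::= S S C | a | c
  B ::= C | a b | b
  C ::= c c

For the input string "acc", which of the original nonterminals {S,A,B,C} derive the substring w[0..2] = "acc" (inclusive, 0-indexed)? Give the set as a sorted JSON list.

CNF form of G:
  S -> S T0 | T0 C | T2 A | T3 B | c
  A -> S X4 | a | c
  B -> T0 T1 | T2 T2 | b
  C -> T2 T2
  T0 -> a
  T1 -> b
  T2 -> c
  T3 -> d
  X4 -> S C

Fill CYK table bottom-up, restricted to cells inside w[0..2]:
  cell(0,0) a: {A,T0}  orig:{A}
  cell(1,1) c: {A,S,T2}  orig:{A,S}
  cell(2,2) c: {A,S,T2}  orig:{A,S}
  cell(0,1) ac: ∅
  cell(1,2) cc: {B,C,S}
  cell(0,2) acc: {S}

Original NTs in T[0,2] deriving "acc": ["S"]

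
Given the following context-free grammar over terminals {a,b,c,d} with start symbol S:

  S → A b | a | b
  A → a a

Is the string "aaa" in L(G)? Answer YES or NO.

CNF form of G:
  S -> A T1 | a | b
  A -> T0 T0
  T0 -> a
  T1 -> b

CYK table (by increasing span):
  T[0,0] 'a' = {S,T0}  orig:{S}
  T[1,1] 'a' = {S,T0}  orig:{S}
  T[2,2] 'a' = {S,T0}  orig:{S}
  T[0,1] 'aa' = {A}
  T[1,2] 'aa' = {A}
  T[0,2] 'aaa' = ∅

S ∉ T[0,2] ⇒ NO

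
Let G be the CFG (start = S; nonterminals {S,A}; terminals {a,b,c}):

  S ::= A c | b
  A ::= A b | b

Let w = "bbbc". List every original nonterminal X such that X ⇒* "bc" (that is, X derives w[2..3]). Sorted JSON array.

Convert to CNF:
  S -> A T1 | b
  A -> A T0 | b
  T0 -> b
  T1 -> c

CYK fill (cells [i..j] with 2 ≤ i ≤ j ≤ 3 only):
  T[2,2] 'b' = {A,S,T0}  orig:{A,S}
  T[3,3] 'c' = {T1}  orig:{}
  T[2,3] 'bc' = {S}

Original NTs in T[2,3] deriving "bc": ["S"]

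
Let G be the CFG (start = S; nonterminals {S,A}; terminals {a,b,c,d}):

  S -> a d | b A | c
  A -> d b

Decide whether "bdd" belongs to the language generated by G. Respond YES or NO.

CNF form of G:
  S -> T1 A | T2 T0 | c
  A -> T0 T1
  T0 -> d
  T1 -> b
  T2 -> a

CYK fill:
  [0..0]={T1}  "b"  orig:{}
  [1..1]={T0}  "d"  orig:{}
  [2..2]={T0}  "d"  orig:{}
  [0..1]=∅  "bd"
  [1..2]=∅  "dd"
  [0..2]=∅  "bdd"

S ∉ T[0,2] ⇒ NO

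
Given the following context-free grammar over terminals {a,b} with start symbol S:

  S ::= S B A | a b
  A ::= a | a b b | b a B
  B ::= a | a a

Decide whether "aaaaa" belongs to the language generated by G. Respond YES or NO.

CNF form of G:
  S -> S X4 | T0 T1
  A -> T0 X2 | T1 X3 | a
  B -> T0 T0 | a
  T0 -> a
  T1 -> b
  X2 -> T1 T1
  X3 -> T0 B
  X4 -> B A

CYK fill:
  [0..0]={A,B,T0}  "a"  orig:{A,B}
  [1..1]={A,B,T0}  "a"  orig:{A,B}
  [2..2]={A,B,T0}  "a"  orig:{A,B}
  [3..3]={A,B,T0}  "a"  orig:{A,B}
  [4..4]={A,B,T0}  "a"  orig:{A,B}
  [0..1]={B,X3,X4}  "aa"  orig:{B}
  [1..2]={B,X3,X4}  "aa"  orig:{B}
  [2..3]={B,X3,X4}  "aa"  orig:{B}
  [3..4]={B,X3,X4}  "aa"  orig:{B}
  [0..2]={X3,X4}  "aaa"  orig:{}
  [1..3]={X3,X4}  "aaa"  orig:{}
  [2..4]={X3,X4}  "aaa"  orig:{}
  [0..3]=∅  "aaaa"
  [1..4]=∅  "aaaa"
  [0..4]=∅  "aaaaa"

S ∉ T[0,4] ⇒ NO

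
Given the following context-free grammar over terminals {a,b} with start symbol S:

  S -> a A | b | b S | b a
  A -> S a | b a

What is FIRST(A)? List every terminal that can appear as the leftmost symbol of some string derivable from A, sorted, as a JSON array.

FIRST iteration:
iter 1:
  A via A→b a: +{b}
  S via S→a A: +{a}
  S via S→b: +{b}
  FIRST(S)={a,b}  FIRST(A)={b}
iter 2:
  A via A→S a: +{a}
  FIRST(S)={a,b}  FIRST(A)={a,b}
iter 3: (no change)
  FIRST(S)={a,b}  FIRST(A)={a,b}

FIRST(A) = ["a", "b"]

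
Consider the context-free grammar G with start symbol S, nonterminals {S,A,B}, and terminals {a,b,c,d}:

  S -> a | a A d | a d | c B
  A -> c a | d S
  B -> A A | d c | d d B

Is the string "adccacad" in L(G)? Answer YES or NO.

Convert to CNF:
  S -> T0 B | T1 T2 | T1 X4 | a
  A -> T0 T1 | T2 S
  B -> A A | T2 T0 | T2 X3
  T0 -> c
  T1 -> a
  T2 -> d
  X3 -> T2 B
  X4 -> A T2

CYK table (by increasing span):
  T[0,0] 'a' = {S,T1}  orig:{S}
  T[1,1] 'd' = {T2}  orig:{}
  T[2,2] 'c' = {T0}  orig:{}
  T[3,3] 'c' = {T0}  orig:{}
  T[4,4] 'a' = {S,T1}  orig:{S}
  T[5,5] 'c' = {T0}  orig:{}
  T[6,6] 'a' = {S,T1}  orig:{S}
  T[7,7] 'd' = {T2}  orig:{}
  T[0,1] 'ad' = {S}
  T[1,2] 'dc' = {B}
  T[2,3] 'cc' = ∅
  T[3,4] 'ca' = {A}
  T[4,5] 'ac' = ∅
  T[5,6] 'ca' = {A}
  T[6,7] 'ad' = {S}
  T[0,2] 'adc' = ∅
  T[1,3] 'dcc' = ∅
  T[2,4] 'cca' = ∅
  T[3,5] 'cac' = ∅
  T[4,6] 'aca' = ∅
  T[5,7] 'cad' = {X4}  orig:{}
  T[0,3] 'adcc' = ∅
  T[1,4] 'dcca' = ∅
  T[2,5] 'ccac' = ∅
  T[3,6] 'caca' = {B}
  T[4,7] 'acad' = {S}
  T[0,4] 'adcca' = ∅
  T[1,5] 'dccac' = ∅
  T[2,6] 'ccaca' = {S}
  T[3,7] 'cacad' = ∅
  T[0,5] 'adccac' = ∅
  T[1,6] 'dccaca' = {A}
  T[2,7] 'ccacad' = ∅
  T[0,6] 'adccaca' = ∅
  T[1,7] 'dccacad' = {X4}  orig:{}
  T[0,7] 'adccacad' = {S}

S ∈ T[0,7] ⇒ YES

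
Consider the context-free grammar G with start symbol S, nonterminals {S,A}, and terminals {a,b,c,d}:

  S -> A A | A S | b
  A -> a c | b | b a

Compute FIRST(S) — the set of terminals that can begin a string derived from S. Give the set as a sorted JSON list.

Compute FIRST by fixpoint:
iter 1:
  A via A→a c: +{a}
  A via A→b: +{b}
  S via S→A A: +{a,b}
  FIRST[S]={a,b}  FIRST[A]={a,b}
iter 2: (stable)
  FIRST[S]={a,b}  FIRST[A]={a,b}

FIRST(S) = ["a", "b"]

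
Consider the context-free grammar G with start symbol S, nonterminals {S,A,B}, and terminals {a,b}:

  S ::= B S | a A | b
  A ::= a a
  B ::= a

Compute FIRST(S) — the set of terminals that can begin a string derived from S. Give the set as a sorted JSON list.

FIRST iteration:
pass 1:
  A via A→a a: +{a}
  B via B→a: +{a}
  S via S→B S: +{a}
  S via S→b: +{b}
  S: {a,b}  A: {a}  B: {a}
pass 2: — fixpoint
  S: {a,b}  A: {a}  B: {a}

FIRST(S) = ["a", "b"]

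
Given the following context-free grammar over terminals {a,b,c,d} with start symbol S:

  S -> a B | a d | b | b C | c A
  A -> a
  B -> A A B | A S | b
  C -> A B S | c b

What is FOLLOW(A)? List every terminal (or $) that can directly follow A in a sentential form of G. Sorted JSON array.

FIRST sets, iterate to fixpoint:
pass 1:
  A via A→a: +{a}
  B via B→A A B: +{a}
  B via B→b: +{b}
  C via C→A B S: +{a}
  C via C→c b: +{c}
  S via S→a B: +{a}
  S via S→b: +{b}
  S via S→c A: +{c}
  FIRST[S]={a,b,c}  FIRST[A]={a}  FIRST[B]={a,b}  FIRST[C]={a,c}
pass 2: done
  FIRST[S]={a,b,c}  FIRST[A]={a}  FIRST[B]={a,b}  FIRST[C]={a,c}

FOLLOW iteration:
seed FOLLOW(S) with $
[1]
  B→A A B: FOLLOW(A) ⊇ FIRST(A) = {a}; new: +{a}
  B→A A B: FOLLOW(A) ⊇ FIRST(B) = {a,b}; new: +{b}
  B→A S: FOLLOW(A) ⊇ FIRST(S) = {a,b,c}; new: +{c}
  C→A B S: FOLLOW(B) ⊇ FIRST(S) = {a,b,c}; new: +{a,b,c}
  S→a B: FOLLOW(B) ⊇ FOLLOW(S) ⊇ {$}; new: +{$}
  S→b C: FOLLOW(C) ⊇ FOLLOW(S) ⊇ {$}; new: +{$}
  S→c A: FOLLOW(A) ⊇ FOLLOW(S) ⊇ {$}; new: +{$}
  FOLLOW[S]={$}  FOLLOW[A]={$,a,b,c}  FOLLOW[B]={$,a,b,c}  FOLLOW[C]={$}
[2]
  B→A S: FOLLOW(S) ⊇ FOLLOW(B) ⊇ {$,a,b,c}; new: +{a,b,c}
  S→b C: FOLLOW(C) ⊇ FOLLOW(S) ⊇ {$,a,b,c}; new: +{a,b,c}
  FOLLOW[S]={$,a,b,c}  FOLLOW[A]={$,a,b,c}  FOLLOW[B]={$,a,b,c}  FOLLOW[C]={$,a,b,c}
[3] (no change)
  FOLLOW[S]={$,a,b,c}  FOLLOW[A]={$,a,b,c}  FOLLOW[B]={$,a,b,c}  FOLLOW[C]={$,a,b,c}

FOLLOW(A) = ["$", "a", "b", "c"]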